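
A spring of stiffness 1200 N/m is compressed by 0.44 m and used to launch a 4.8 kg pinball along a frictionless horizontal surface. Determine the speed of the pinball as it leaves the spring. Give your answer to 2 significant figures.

Conservation of energy: ½kx² = ½mv²
v = x√(k/m) = 0.44 × √(1200/4.8) = 6.957 m/s

v = 7.0 m/s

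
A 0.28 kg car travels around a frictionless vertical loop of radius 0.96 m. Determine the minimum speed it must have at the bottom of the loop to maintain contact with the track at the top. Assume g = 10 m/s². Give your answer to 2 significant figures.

v = 6.9 m/s

At the top: mg = mv_top²/r ⇒ v_top² = gr = 9.600 m²/s²
Energy from bottom to top (height 2r): ½mv_bot² = ½mv_top² + mg(2r)
v_bot² = gr + 4gr = 5gr = 48.00
v_bot = √(5gr) = 6.928 m/s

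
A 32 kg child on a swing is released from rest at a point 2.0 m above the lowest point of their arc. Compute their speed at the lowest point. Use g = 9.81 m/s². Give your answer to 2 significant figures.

Energy conservation between the two points: mgh = ½mv²
v = √(2gh) = √(2 × 9.81 × 2.0) = √39.240 = 6.264 m/s

v = 6.3 m/s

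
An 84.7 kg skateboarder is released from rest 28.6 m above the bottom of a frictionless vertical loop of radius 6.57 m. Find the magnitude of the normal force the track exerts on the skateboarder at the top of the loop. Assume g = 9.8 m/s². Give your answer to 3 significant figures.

N = 3080 N

Energy from release to top (height 2r): mgh = ½mv_top² + mg(2r)
v_top² = 2g(h − 2r) = 2(9.8)(28.6 − 13.14) = 303.02 m²/s²
At the top, both N and weight point toward the centre: N + mg = mv_top²/r
N = m(v_top²/r − g) = 84.7(303.02/6.57 − 9.8) = 3076 N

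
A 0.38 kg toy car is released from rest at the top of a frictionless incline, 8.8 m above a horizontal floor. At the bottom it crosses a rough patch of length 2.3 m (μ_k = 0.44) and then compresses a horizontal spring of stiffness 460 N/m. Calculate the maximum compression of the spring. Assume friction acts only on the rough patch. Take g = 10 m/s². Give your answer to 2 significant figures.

x = 0.36 m

Initial energy: E₁ = mgh = (0.38)(10)(8.8) = 33.440 J
Friction removes W_f = μ_k mg d = (0.44)(0.38)(10)(2.3) = 3.846 J
Energy reaching the spring: E = 33.440 − 3.846 = 29.594 J
At max compression ½kx² = E ⇒ x = √(2E/k) = √(2 × 29.594/460) = 0.3587 m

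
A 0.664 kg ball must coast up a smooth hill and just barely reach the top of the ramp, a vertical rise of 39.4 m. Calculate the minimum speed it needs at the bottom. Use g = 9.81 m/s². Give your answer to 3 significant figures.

At the top it is momentarily at rest, so all KE converts to PE: ½mv² = mgh
v = √(2gh) = √(2 × 9.81 × 39.4) = 27.80 m/s

v = 27.8 m/s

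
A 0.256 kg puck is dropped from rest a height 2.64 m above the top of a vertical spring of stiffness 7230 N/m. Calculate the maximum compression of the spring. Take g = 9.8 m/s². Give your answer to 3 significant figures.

x = 0.0432 m

Take the reference level at the top of the uncompressed spring. At max compression the puck has fallen H + x and is momentarily at rest:
mg(H + x) = ½kx²
½(7230)x² − (0.256)(9.8)x − (0.256)(9.8)(2.64) = 0
3615x² − 2.509x − 6.623 = 0
x = [2.509 + √(6.294 + 95772)]/(2 × 3615) = 0.04315 m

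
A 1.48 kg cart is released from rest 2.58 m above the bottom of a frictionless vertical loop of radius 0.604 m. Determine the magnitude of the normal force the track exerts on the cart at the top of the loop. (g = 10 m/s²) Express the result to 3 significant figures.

Energy from release to top (height 2r): mgh = ½mv_top² + mg(2r)
v_top² = 2g(h − 2r) = 2(10)(2.58 − 1.208) = 27.440 m²/s²
At the top, both N and weight point toward the centre: N + mg = mv_top²/r
N = m(v_top²/r − g) = 1.48(27.440/0.604 − 10) = 52.44 N

N = 52.4 N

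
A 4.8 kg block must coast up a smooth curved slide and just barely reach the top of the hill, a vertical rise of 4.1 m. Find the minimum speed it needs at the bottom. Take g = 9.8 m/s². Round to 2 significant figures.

v = 9.0 m/s

At the top it is momentarily at rest, so all KE converts to PE: ½mv² = mgh
v = √(2gh) = √(2 × 9.8 × 4.1) = 8.964 m/s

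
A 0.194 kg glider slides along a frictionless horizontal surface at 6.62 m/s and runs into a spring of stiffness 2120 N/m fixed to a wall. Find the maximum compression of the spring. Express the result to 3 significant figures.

Conservation of energy between contact and max compression: ½mv² = ½kx²
x = v√(m/k) = 6.62 × √(0.194/2120) = 0.06333 m

x = 0.0633 m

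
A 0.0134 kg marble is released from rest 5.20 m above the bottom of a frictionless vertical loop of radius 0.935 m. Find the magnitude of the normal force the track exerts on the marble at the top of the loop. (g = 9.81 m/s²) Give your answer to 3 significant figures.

Energy from release to top (height 2r): mgh = ½mv_top² + mg(2r)
v_top² = 2g(h − 2r) = 2(9.81)(5.20 − 1.870) = 65.335 m²/s²
At the top, both N and weight point toward the centre: N + mg = mv_top²/r
N = m(v_top²/r − g) = 0.0134(65.335/0.935 − 9.81) = 0.8049 N

N = 0.805 N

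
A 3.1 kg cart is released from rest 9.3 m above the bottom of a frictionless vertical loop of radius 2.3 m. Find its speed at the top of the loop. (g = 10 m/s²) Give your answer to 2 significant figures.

v = 9.7 m/s

Energy conservation: mgh = ½mv_top² + mg(2r)
v_top² = 2g(h − 2r) = 2(10)(9.3 − 4.600) = 94.00
v_top = 9.695 m/s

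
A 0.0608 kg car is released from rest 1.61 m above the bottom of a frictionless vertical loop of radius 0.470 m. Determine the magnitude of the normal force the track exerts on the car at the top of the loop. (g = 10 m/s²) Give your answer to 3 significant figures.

N = 1.13 N

Energy from release to top (height 2r): mgh = ½mv_top² + mg(2r)
v_top² = 2g(h − 2r) = 2(10)(1.61 − 0.9400) = 13.400 m²/s²
At the top, both N and weight point toward the centre: N + mg = mv_top²/r
N = m(v_top²/r − g) = 0.0608(13.400/0.470 − 10) = 1.125 N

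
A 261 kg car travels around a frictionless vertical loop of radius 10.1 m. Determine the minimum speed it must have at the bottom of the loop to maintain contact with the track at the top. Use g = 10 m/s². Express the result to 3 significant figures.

v = 22.5 m/s

At the top: mg = mv_top²/r ⇒ v_top² = gr = 101.0 m²/s²
Energy from bottom to top (height 2r): ½mv_bot² = ½mv_top² + mg(2r)
v_bot² = gr + 4gr = 5gr = 505.0
v_bot = √(5gr) = 22.47 m/s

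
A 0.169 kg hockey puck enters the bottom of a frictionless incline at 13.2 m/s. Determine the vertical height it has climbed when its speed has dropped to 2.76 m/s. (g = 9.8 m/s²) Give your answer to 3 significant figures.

h = 8.50 m

Conservation of energy: ½mv₁² = ½mv₂² + mgh
h = (v₁² − v₂²)/(2g) = (13.2² − 2.76²)/(2 × 9.8) = 8.501 m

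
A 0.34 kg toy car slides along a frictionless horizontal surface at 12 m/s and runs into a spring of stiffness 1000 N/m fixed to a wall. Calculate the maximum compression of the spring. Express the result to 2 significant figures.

x = 0.22 m

Conservation of energy between contact and max compression: ½mv² = ½kx²
x = v√(m/k) = 12 × √(0.34/1000) = 0.2213 m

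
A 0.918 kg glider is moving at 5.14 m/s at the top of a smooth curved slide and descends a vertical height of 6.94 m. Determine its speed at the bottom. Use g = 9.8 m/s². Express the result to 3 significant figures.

v = 12.7 m/s

Equating total energy at the two states: ½mv₀² + mgh = ½mv²
v² = v₀² + 2gh = (5.14)² + 2(9.8)(6.94) = 162.44
v = √162.44 = 12.75 m/s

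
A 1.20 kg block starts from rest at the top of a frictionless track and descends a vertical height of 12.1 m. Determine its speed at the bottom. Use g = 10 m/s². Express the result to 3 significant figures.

Equating total energy at the two states: mgh = ½mv²
v = √(2gh) = √(2 × 10 × 12.1) = √242.00 = 15.56 m/s

v = 15.6 m/s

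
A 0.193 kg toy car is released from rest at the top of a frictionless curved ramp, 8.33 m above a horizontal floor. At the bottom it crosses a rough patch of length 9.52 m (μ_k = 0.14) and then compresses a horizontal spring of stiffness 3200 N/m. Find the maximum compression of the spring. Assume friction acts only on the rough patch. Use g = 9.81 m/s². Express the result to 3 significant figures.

Initial energy: E₁ = mgh = (0.193)(9.81)(8.33) = 15.771 J
Friction removes W_f = μ_k mg d = (0.14)(0.193)(9.81)(9.52) = 2.523 J
Energy reaching the spring: E = 15.771 − 2.523 = 13.248 J
At max compression ½kx² = E ⇒ x = √(2E/k) = √(2 × 13.248/3200) = 0.09099 m

x = 0.0910 m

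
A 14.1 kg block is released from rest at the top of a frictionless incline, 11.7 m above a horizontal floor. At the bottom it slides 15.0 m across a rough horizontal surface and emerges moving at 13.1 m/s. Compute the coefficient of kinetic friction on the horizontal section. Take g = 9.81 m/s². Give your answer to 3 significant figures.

μ_k = 0.197

Energy at the top = energy at the end + work done against friction:
mgh = ½mv² + μ_k m g d
mgh = 1618.4 J; ½mv² = 1209.9 J
W_f = 1618.4 − 1209.9 = 408.5 J
μ_k = W_f/(mg·d) = 408.5/(138.3 × 15.0) = 0.1969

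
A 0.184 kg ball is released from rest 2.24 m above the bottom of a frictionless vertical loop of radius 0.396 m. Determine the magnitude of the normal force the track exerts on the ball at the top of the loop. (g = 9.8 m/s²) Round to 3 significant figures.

Energy from release to top (height 2r): mgh = ½mv_top² + mg(2r)
v_top² = 2g(h − 2r) = 2(9.8)(2.24 − 0.7920) = 28.381 m²/s²
At the top, both N and weight point toward the centre: N + mg = mv_top²/r
N = m(v_top²/r − g) = 0.184(28.381/0.396 − 9.8) = 11.38 N

N = 11.4 N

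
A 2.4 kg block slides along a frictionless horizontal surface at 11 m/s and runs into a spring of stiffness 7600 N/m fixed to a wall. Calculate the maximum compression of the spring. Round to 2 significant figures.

Conservation of energy between contact and max compression: ½mv² = ½kx²
x = v√(m/k) = 11 × √(2.4/7600) = 0.1955 m

x = 0.20 m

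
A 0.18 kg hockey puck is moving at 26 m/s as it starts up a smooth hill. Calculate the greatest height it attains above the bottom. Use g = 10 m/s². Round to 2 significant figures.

h = 34 m

Setting KE at the bottom equal to PE gained: ½mv² = mgh
h = v²/(2g) = 26²/(2 × 10) = 33.80 m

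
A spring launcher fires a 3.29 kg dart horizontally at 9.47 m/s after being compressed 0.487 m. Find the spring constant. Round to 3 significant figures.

k = 1240 N/m

½kx² = ½mv²
k = mv²/x² = (3.29)(9.47)²/(0.487)² = 1244 N/m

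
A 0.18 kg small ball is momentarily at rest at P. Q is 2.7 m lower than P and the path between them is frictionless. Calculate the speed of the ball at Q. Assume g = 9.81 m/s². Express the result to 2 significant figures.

Mechanical energy is conserved (no friction): mgh = ½mv²
v = √(2gh) = √(2 × 9.81 × 2.7) = √52.974 = 7.278 m/s

v = 7.3 m/s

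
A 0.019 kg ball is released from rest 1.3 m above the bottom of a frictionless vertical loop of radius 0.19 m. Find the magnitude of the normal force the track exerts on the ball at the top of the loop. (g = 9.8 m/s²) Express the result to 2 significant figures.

N = 1.6 N

Energy from release to top (height 2r): mgh = ½mv_top² + mg(2r)
v_top² = 2g(h − 2r) = 2(9.8)(1.3 − 0.3800) = 18.032 m²/s²
At the top, both N and weight point toward the centre: N + mg = mv_top²/r
N = m(v_top²/r − g) = 0.019(18.032/0.19 − 9.8) = 1.617 N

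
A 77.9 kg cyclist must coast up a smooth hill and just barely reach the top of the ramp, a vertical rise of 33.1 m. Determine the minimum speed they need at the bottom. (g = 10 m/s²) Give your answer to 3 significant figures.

At the top they are momentarily at rest, so all KE converts to PE: ½mv² = mgh
v = √(2gh) = √(2 × 10 × 33.1) = 25.73 m/s

v = 25.7 m/s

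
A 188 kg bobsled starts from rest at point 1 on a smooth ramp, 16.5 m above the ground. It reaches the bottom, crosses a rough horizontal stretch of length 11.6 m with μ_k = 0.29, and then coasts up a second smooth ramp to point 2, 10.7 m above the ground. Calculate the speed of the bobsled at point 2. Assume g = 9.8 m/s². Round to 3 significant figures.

v = 6.91 m/s

Energy at 1: mgh₁ = (188)(9.8)(16.5) = 30400 J
Friction loss: W_f = μ_k mg d = 6198 J
At 2: ½mv² + mgh₂ = mgh₁ − W_f
½mv² = 30400 − 6198 − 19714 = 4488.1 J
v = √(2 × 4488.1/188) = 6.910 m/s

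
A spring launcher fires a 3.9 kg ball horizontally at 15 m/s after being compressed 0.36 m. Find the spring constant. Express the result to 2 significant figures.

k = 6800 N/m

Energy stored in the spring equals the launch KE: ½kx² = ½mv²
k = mv²/x² = (3.9)(15)²/(0.36)² = 6771 N/m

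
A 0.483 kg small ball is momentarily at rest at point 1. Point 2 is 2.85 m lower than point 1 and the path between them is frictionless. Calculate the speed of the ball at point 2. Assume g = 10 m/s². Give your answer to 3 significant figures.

v = 7.55 m/s

Equating total energy at the two states: mgh = ½mv²
The mass cancels from both sides.
v = √(2gh) = √(2 × 10 × 2.85) = √57.000 = 7.550 m/s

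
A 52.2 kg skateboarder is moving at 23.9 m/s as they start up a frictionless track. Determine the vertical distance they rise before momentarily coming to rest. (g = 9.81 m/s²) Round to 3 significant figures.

Setting KE at the bottom equal to PE gained: ½mv² = mgh
h = v²/(2g) = 23.9²/(2 × 9.81) = 29.11 m

h = 29.1 m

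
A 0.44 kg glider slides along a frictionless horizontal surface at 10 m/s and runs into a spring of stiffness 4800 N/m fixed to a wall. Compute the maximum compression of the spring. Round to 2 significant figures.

At max compression the glider is momentarily at rest: ½mv² = ½kx²
x = v√(m/k) = 10 × √(0.44/4800) = 0.09574 m

x = 0.096 m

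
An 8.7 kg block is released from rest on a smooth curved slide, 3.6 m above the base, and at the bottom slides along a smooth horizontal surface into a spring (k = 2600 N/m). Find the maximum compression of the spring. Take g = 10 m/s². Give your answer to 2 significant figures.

Energy conservation (no friction) from release to max compression: mgh = ½kx²
x = √(2mgh/k) = √(2 × 8.7 × 10 × 3.6 / 2600) = 0.4908 m

x = 0.49 m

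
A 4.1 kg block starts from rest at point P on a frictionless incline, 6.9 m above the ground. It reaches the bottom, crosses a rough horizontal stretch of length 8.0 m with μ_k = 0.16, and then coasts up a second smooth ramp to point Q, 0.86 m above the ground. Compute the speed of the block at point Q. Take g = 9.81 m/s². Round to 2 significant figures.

Energy at P: mgh₁ = (4.1)(9.81)(6.9) = 277.52 J
Friction loss: W_f = μ_k mg d = 51.48 J
At Q: ½mv² + mgh₂ = mgh₁ − W_f
½mv² = 277.52 − 51.48 − 34.590 = 191.45 J
v = √(2 × 191.45/4.1) = 9.664 m/s

v = 9.7 m/s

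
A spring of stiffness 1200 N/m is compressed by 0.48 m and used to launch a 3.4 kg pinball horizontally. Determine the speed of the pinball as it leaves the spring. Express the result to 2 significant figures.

v = 9.0 m/s

The pinball leaves the spring when the spring is at natural length, so ½kx² = ½mv²
v = x√(k/m) = 0.48 × √(1200/3.4) = 9.018 m/s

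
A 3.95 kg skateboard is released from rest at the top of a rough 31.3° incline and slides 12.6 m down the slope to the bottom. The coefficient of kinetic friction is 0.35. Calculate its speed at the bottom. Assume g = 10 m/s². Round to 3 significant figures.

Taking the bottom as reference, mgh = ½mv² + μ_k N L with h = L sinθ, N = mg cosθ:
mgh = mgL sinθ = (3.95)(10)(12.6)sin31.3° = 258.56 J
W_f = μ_k mg cosθ · L = (0.35)(3.95)(10)cos31.3°·12.6 = 148.8 J
½mv² = 258.56 − 148.8 = 109.72 J
v = √(2 × 109.72/3.95) = 7.454 m/s

v = 7.45 m/s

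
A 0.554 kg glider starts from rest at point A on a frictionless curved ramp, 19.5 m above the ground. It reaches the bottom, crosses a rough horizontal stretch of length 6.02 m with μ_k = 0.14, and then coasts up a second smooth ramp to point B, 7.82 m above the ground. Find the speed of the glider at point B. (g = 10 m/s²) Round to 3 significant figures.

Energy at A: mgh₁ = (0.554)(10)(19.5) = 108.03 J
Friction loss: W_f = μ_k mg d = 4.669 J
At B: ½mv² + mgh₂ = mgh₁ − W_f
½mv² = 108.03 − 4.669 − 43.323 = 60.038 J
v = √(2 × 60.038/0.554) = 14.72 m/s

v = 14.7 m/s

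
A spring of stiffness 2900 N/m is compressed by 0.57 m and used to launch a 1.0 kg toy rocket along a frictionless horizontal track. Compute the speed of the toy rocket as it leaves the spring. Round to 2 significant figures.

Spring PE converts entirely to kinetic energy: ½kx² = ½mv²
v = x√(k/m) = 0.57 × √(2900/1.0) = 30.70 m/s

v = 31 m/s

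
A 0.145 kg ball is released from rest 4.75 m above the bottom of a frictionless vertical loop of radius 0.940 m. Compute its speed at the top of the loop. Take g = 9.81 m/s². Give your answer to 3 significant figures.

v = 7.50 m/s

Energy conservation: mgh = ½mv_top² + mg(2r)
v_top² = 2g(h − 2r) = 2(9.81)(4.75 − 1.880) = 56.31
v_top = 7.504 m/s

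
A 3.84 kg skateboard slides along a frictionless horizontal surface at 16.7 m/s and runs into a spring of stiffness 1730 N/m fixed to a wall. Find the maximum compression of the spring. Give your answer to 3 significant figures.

x = 0.787 m

All KE is stored as spring PE at maximum compression: ½mv² = ½kx²
x = v√(m/k) = 16.7 × √(3.84/1730) = 0.7868 m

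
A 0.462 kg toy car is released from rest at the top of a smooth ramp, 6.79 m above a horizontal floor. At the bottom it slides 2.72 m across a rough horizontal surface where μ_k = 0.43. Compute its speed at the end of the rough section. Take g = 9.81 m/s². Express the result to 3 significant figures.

v = 10.5 m/s

Energy bookkeeping (friction removes W_f = μ_k N d):
mgh = ½mv² + μ_k m g d
W_f = μ_k mg d = (0.43)(0.462)(9.81)(2.72) = 5.301 J
½mv² = mgh − W_f = 30.774 − 5.301 = 25.473 J
v = √(2 × 25.473/0.462) = 10.50 m/s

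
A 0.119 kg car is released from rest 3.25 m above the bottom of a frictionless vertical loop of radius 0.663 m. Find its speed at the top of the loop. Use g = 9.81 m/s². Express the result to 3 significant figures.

Energy conservation: mgh = ½mv_top² + mg(2r)
v_top² = 2g(h − 2r) = 2(9.81)(3.25 − 1.326) = 37.75
v_top = 6.144 m/s

v = 6.14 m/s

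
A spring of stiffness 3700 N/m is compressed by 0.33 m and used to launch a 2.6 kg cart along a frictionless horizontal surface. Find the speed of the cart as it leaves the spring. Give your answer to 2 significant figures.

Spring PE converts entirely to kinetic energy: ½kx² = ½mv²
v = x√(k/m) = 0.33 × √(3700/2.6) = 12.45 m/s

v = 12 m/s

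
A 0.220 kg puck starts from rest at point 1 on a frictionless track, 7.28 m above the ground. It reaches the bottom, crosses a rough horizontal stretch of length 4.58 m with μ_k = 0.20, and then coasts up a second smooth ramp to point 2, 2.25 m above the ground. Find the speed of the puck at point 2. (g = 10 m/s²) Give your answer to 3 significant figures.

v = 9.07 m/s

Energy at 1: mgh₁ = (0.220)(10)(7.28) = 16.016 J
Friction loss: W_f = μ_k mg d = 2.015 J
At 2: ½mv² + mgh₂ = mgh₁ − W_f
½mv² = 16.016 − 2.015 − 4.9500 = 9.0508 J
v = √(2 × 9.0508/0.220) = 9.071 m/s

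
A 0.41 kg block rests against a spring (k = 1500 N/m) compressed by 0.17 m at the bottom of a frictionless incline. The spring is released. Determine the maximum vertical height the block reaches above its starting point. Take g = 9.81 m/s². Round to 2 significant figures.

At maximum height the block is at rest, so ½kx² = mgh
h = kx²/(2mg) = (1500)(0.17)²/(2 × 0.41 × 9.81) = 5.389 m

h = 5.4 m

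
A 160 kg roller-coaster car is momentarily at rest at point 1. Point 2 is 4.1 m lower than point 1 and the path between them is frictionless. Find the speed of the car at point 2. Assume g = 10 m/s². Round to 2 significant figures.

v = 9.1 m/s

Energy conservation between the two points: mgh = ½mv²
v = √(2gh) = √(2 × 10 × 4.1) = √82.000 = 9.055 m/s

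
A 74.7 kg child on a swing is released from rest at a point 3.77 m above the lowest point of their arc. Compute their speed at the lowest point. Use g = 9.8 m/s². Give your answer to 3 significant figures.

v = 8.60 m/s

Energy conservation between the two points: mgh = ½mv²
The mass cancels from both sides.
v = √(2gh) = √(2 × 9.8 × 3.77) = √73.892 = 8.596 m/s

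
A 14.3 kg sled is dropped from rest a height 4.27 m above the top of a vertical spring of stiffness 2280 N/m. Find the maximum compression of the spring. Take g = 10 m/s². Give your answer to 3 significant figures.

Measuring PE from the top of the relaxed spring, at max compression the sled has dropped H + x with zero KE, so:
mg(H + x) = ½kx²
½(2280)x² − (14.3)(10)x − (14.3)(10)(4.27) = 0
1140x² − 143.0x − 610.6 = 0
x = [143.0 + √(20449 + 2.7844e+06)]/(2 × 1140) = 0.7973 m

x = 0.797 m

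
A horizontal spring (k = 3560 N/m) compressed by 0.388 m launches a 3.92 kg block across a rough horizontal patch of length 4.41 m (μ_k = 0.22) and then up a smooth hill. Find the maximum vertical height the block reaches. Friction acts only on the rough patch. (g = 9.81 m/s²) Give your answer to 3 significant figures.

h = 6.00 m

Spring energy: E₀ = ½kx² = ½(3560)(0.388)² = 267.97 J
Friction: W_f = μ_k mg d = (0.22)(3.92)(9.81)(4.41) = 37.31 J
Energy at base of ramp: E = 267.97 − 37.31 = 230.66 J
At max height all remaining energy is PE: mgh = E ⇒ h = E/(mg) = 230.66/(3.92 × 9.81) = 5.998 m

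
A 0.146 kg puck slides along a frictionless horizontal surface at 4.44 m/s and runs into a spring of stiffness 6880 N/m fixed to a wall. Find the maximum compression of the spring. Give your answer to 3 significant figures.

At max compression the puck is momentarily at rest: ½mv² = ½kx²
x = v√(m/k) = 4.44 × √(0.146/6880) = 0.02045 m

x = 0.0205 m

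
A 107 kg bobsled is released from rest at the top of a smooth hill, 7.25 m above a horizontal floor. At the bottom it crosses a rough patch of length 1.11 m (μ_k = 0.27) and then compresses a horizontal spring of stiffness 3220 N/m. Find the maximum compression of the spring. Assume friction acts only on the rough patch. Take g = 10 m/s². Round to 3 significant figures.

x = 2.15 m

Initial energy: E₁ = mgh = (107)(10)(7.25) = 7757.5 J
Friction removes W_f = μ_k mg d = (0.27)(107)(10)(1.11) = 320.7 J
Energy reaching the spring: E = 7757.5 − 320.7 = 7436.8 J
At max compression ½kx² = E ⇒ x = √(2E/k) = √(2 × 7436.8/3220) = 2.149 m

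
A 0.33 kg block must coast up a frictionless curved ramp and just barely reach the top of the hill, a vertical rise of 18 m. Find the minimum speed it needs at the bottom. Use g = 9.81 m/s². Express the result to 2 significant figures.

At the top it is momentarily at rest, so all KE converts to PE: ½mv² = mgh
v = √(2gh) = √(2 × 9.81 × 18) = 18.79 m/s

v = 19 m/s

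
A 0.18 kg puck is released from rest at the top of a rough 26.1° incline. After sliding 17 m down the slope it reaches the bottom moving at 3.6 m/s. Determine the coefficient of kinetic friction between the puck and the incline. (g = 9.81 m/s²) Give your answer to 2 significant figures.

Energy balance down the incline: mg L sinθ − ½mv² = μ_k (mg cosθ) L
mgL sinθ = 13.206 J; ½mv² = 1.1664 J
W_f = 13.206 − 1.1664 = 12.04 J
μ_k = W_f/(mg cosθ · L) = 12.04/(1.586 × 17) = 0.4466

μ_k = 0.45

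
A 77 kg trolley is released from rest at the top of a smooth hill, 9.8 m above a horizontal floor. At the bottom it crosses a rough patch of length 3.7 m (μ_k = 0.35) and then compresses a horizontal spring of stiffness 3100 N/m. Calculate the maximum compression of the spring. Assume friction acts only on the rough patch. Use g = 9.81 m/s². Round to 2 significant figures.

Initial energy: E₁ = mgh = (77)(9.81)(9.8) = 7402.6 J
Friction removes W_f = μ_k mg d = (0.35)(77)(9.81)(3.7) = 978.2 J
Energy reaching the spring: E = 7402.6 − 978.2 = 6424.4 J
At max compression ½kx² = E ⇒ x = √(2E/k) = √(2 × 6424.4/3100) = 2.036 m

x = 2.0 m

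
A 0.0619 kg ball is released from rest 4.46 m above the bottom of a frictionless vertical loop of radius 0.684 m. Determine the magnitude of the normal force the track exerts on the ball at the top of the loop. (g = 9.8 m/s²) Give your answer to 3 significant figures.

Energy from release to top (height 2r): mgh = ½mv_top² + mg(2r)
v_top² = 2g(h − 2r) = 2(9.8)(4.46 − 1.368) = 60.603 m²/s²
At the top, both N and weight point toward the centre: N + mg = mv_top²/r
N = m(v_top²/r − g) = 0.0619(60.603/0.684 − 9.8) = 4.878 N

N = 4.88 N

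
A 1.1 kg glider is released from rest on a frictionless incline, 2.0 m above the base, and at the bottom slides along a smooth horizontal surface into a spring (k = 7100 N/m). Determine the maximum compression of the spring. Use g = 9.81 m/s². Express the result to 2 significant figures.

x = 0.078 m

Energy conservation (no friction) from release to max compression: mgh = ½kx²
x = √(2mgh/k) = √(2 × 1.1 × 9.81 × 2.0 / 7100) = 0.07797 m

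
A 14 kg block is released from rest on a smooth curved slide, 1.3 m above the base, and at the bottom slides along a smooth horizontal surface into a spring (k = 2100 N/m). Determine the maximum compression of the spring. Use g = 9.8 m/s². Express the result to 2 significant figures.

Energy conservation (no friction) from release to max compression: mgh = ½kx²
x = √(2mgh/k) = √(2 × 14 × 9.8 × 1.3 / 2100) = 0.4121 m

x = 0.41 m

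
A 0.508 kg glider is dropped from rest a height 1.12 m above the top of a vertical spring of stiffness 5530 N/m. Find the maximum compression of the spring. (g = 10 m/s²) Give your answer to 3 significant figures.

x = 0.0463 m

Let x be the compression. The total drop is H + x, and the glider is instantaneously at rest at max compression, so energy conservation gives:
mg(H + x) = ½kx²
½(5530)x² − (0.508)(10)x − (0.508)(10)(1.12) = 0
2765x² − 5.080x − 5.690 = 0
x = [5.080 + √(25.81 + 62927)]/(2 × 2765) = 0.04629 m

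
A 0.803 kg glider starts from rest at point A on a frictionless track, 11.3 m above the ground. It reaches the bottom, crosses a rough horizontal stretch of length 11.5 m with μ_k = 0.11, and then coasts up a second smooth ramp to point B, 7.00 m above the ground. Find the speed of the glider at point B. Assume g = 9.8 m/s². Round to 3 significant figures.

v = 7.71 m/s

Energy at A: mgh₁ = (0.803)(9.8)(11.3) = 88.924 J
Friction loss: W_f = μ_k mg d = 9.955 J
At B: ½mv² + mgh₂ = mgh₁ − W_f
½mv² = 88.924 − 9.955 − 55.086 = 23.884 J
v = √(2 × 23.884/0.803) = 7.713 m/s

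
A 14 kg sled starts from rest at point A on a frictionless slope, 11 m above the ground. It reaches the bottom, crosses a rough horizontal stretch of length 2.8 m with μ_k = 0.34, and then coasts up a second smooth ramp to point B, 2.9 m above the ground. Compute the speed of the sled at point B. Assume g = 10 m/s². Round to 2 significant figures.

v = 12 m/s

Energy at A: mgh₁ = (14)(10)(11) = 1540.0 J
Friction loss: W_f = μ_k mg d = 133.3 J
At B: ½mv² + mgh₂ = mgh₁ − W_f
½mv² = 1540.0 − 133.3 − 406.00 = 1000.7 J
v = √(2 × 1000.7/14) = 11.96 m/s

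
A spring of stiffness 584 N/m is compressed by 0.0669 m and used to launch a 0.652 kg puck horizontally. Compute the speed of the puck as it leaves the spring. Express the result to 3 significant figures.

Conservation of energy: ½kx² = ½mv²
v = x√(k/m) = 0.0669 × √(584/0.652) = 2.002 m/s

v = 2.00 m/s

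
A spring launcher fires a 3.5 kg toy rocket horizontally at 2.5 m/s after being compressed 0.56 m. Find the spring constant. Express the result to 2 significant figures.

Energy stored in the spring equals the launch KE: ½kx² = ½mv²
k = mv²/x² = (3.5)(2.5)²/(0.56)² = 69.75 N/m

k = 70 N/m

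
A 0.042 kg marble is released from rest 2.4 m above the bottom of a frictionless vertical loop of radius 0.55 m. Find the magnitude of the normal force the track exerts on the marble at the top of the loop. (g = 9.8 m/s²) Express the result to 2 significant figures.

Energy from release to top (height 2r): mgh = ½mv_top² + mg(2r)
v_top² = 2g(h − 2r) = 2(9.8)(2.4 − 1.100) = 25.480 m²/s²
At the top, both N and weight point toward the centre: N + mg = mv_top²/r
N = m(v_top²/r − g) = 0.042(25.480/0.55 − 9.8) = 1.534 N

N = 1.5 N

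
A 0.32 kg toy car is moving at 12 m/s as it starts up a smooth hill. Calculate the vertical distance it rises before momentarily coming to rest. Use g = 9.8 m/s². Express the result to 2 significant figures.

Setting KE at the bottom equal to PE gained: ½mv² = mgh
h = v²/(2g) = 12²/(2 × 9.8) = 7.347 m

h = 7.3 m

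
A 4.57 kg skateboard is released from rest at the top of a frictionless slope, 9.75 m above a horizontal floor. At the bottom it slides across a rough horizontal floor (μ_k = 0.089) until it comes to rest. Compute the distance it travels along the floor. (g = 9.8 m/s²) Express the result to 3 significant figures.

d = 110 m

Energy at the top = energy at the end + work done against friction:
At rest all PE has been dissipated by friction: mgh = μ_k m g d
d = h/μ_k = 9.75/0.089 = 109.6 m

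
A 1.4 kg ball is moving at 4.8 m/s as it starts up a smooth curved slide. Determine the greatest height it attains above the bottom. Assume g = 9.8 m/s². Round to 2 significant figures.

Setting KE at the bottom equal to PE gained: ½mv² = mgh
h = v²/(2g) = 4.8²/(2 × 9.8) = 1.176 m

h = 1.2 m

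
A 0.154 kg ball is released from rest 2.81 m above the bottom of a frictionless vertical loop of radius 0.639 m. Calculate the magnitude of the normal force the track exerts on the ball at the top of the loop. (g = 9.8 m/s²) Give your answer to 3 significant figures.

Energy from release to top (height 2r): mgh = ½mv_top² + mg(2r)
v_top² = 2g(h − 2r) = 2(9.8)(2.81 − 1.278) = 30.027 m²/s²
At the top, both N and weight point toward the centre: N + mg = mv_top²/r
N = m(v_top²/r − g) = 0.154(30.027/0.639 − 9.8) = 5.727 N

N = 5.73 N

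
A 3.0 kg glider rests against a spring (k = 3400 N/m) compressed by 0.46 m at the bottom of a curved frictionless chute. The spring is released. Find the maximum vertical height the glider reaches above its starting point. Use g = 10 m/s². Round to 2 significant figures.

At maximum height the glider is at rest, so ½kx² = mgh
h = kx²/(2mg) = (3400)(0.46)²/(2 × 3.0 × 10) = 11.99 m

h = 12 m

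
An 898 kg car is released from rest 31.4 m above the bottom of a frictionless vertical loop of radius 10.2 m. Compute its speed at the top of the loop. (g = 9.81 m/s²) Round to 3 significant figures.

Energy conservation: mgh = ½mv_top² + mg(2r)
v_top² = 2g(h − 2r) = 2(9.81)(31.4 − 20.40) = 215.8
v_top = 14.69 m/s

v = 14.7 m/s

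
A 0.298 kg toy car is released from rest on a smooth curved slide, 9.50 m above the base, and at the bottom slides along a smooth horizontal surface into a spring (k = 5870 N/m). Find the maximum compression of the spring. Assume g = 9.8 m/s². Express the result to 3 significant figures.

At max compression the car is momentarily at rest: mgh = ½kx²
x = √(2mgh/k) = √(2 × 0.298 × 9.8 × 9.50 / 5870) = 0.09723 m

x = 0.0972 m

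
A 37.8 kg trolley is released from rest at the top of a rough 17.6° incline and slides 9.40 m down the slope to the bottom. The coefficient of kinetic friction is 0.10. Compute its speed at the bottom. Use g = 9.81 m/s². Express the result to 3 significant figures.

Work–energy: mg(L sinθ) − μ_k(mg cosθ)L = ½mv²
mgh = mgL sinθ = (37.8)(9.81)(9.40)sin17.6° = 1054.0 J
W_f = μ_k mg cosθ · L = (0.10)(37.8)(9.81)cos17.6°·9.40 = 332.3 J
½mv² = 1054.0 − 332.3 = 721.71 J
v = √(2 × 721.71/37.8) = 6.179 m/s

v = 6.18 m/s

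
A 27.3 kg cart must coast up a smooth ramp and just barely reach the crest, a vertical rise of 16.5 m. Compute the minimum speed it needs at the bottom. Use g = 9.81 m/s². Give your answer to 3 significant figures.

v = 18.0 m/s

At the top it is momentarily at rest, so all KE converts to PE: ½mv² = mgh
v = √(2gh) = √(2 × 9.81 × 16.5) = 17.99 m/s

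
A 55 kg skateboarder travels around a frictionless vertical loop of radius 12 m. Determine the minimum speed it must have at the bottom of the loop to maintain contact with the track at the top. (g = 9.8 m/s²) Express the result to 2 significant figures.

v = 24 m/s

At the top: mg = mv_top²/r ⇒ v_top² = gr = 117.6 m²/s²
Energy from bottom to top (height 2r): ½mv_bot² = ½mv_top² + mg(2r)
v_bot² = gr + 4gr = 5gr = 588.0
v_bot = √(5gr) = 24.25 m/s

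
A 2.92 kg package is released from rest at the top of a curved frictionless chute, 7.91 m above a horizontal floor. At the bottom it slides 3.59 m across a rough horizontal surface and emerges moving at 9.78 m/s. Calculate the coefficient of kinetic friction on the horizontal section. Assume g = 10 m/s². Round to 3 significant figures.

Energy bookkeeping (friction removes W_f = μ_k N d):
mgh = ½mv² + μ_k m g d
mgh = 230.97 J; ½mv² = 139.65 J
W_f = 230.97 − 139.65 = 91.33 J
μ_k = W_f/(mg·d) = 91.33/(29.20 × 3.59) = 0.8712

μ_k = 0.871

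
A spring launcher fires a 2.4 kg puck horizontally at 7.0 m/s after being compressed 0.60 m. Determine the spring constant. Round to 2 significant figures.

½kx² = ½mv²
k = mv²/x² = (2.4)(7.0)²/(0.60)² = 326.7 N/m

k = 330 N/m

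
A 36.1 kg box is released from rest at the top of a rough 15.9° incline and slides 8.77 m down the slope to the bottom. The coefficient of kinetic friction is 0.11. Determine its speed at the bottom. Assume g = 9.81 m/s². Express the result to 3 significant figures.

Work–energy: mg(L sinθ) − μ_k(mg cosθ)L = ½mv²
mgh = mgL sinθ = (36.1)(9.81)(8.77)sin15.9° = 850.87 J
W_f = μ_k mg cosθ · L = (0.11)(36.1)(9.81)cos15.9°·8.77 = 328.6 J
½mv² = 850.87 − 328.6 = 522.30 J
v = √(2 × 522.30/36.1) = 5.379 m/s

v = 5.38 m/s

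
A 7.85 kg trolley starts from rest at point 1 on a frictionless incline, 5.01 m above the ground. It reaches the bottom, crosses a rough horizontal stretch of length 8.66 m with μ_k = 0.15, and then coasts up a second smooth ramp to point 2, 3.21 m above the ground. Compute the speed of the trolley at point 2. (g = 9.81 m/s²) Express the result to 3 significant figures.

v = 3.14 m/s

Energy at 1: mgh₁ = (7.85)(9.81)(5.01) = 385.81 J
Friction loss: W_f = μ_k mg d = 100.0 J
At 2: ½mv² + mgh₂ = mgh₁ − W_f
½mv² = 385.81 − 100.0 − 247.20 = 38.581 J
v = √(2 × 38.581/7.85) = 3.135 m/s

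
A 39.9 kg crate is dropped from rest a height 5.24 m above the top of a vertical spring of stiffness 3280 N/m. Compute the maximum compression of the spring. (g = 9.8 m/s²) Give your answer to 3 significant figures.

Measuring PE from the top of the relaxed spring, at max compression the crate has dropped H + x with zero KE, so:
mg(H + x) = ½kx²
½(3280)x² − (39.9)(9.8)x − (39.9)(9.8)(5.24) = 0
1640x² − 391.0x − 2049 = 0
x = [391.0 + √(152897 + 1.3441e+07)]/(2 × 1640) = 1.243 m

x = 1.24 m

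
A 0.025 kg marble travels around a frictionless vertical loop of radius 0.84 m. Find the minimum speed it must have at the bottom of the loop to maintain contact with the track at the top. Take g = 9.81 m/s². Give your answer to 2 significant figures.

At the top: mg = mv_top²/r ⇒ v_top² = gr = 8.240 m²/s²
Energy from bottom to top (height 2r): ½mv_bot² = ½mv_top² + mg(2r)
v_bot² = gr + 4gr = 5gr = 41.20
v_bot = √(5gr) = 6.419 m/s

v = 6.4 m/s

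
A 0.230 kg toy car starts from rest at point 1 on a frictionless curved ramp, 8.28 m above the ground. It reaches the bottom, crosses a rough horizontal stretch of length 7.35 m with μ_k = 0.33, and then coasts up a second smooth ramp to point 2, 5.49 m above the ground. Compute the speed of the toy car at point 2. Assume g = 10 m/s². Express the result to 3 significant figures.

v = 2.70 m/s

Energy at 1: mgh₁ = (0.230)(10)(8.28) = 19.044 J
Friction loss: W_f = μ_k mg d = 5.579 J
At 2: ½mv² + mgh₂ = mgh₁ − W_f
½mv² = 19.044 − 5.579 − 12.627 = 0.83835 J
v = √(2 × 0.83835/0.230) = 2.700 m/s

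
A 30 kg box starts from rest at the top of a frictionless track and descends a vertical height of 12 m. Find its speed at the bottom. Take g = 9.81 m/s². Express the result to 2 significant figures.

Energy conservation between the two points: mgh = ½mv²
v = √(2gh) = √(2 × 9.81 × 12) = √235.44 = 15.34 m/s

v = 15 m/s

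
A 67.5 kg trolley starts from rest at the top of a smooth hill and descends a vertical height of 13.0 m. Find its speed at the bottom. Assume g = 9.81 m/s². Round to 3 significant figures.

v = 16.0 m/s

Equating total energy at the two states: mgh = ½mv²
v = √(2gh) = √(2 × 9.81 × 13.0) = √255.06 = 15.97 m/s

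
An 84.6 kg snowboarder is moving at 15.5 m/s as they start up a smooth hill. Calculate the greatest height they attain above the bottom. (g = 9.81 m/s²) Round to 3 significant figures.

By energy conservation, ½mv² = mgh
h = v²/(2g) = 15.5²/(2 × 9.81) = 12.25 m

h = 12.2 m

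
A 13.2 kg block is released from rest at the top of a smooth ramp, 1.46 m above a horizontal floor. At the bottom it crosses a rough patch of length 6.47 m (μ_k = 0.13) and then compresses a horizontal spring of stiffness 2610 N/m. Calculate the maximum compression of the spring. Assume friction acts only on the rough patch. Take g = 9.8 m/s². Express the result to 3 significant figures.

Initial energy: E₁ = mgh = (13.2)(9.8)(1.46) = 188.87 J
Friction removes W_f = μ_k mg d = (0.13)(13.2)(9.8)(6.47) = 108.8 J
Energy reaching the spring: E = 188.87 − 108.8 = 80.061 J
At max compression ½kx² = E ⇒ x = √(2E/k) = √(2 × 80.061/2610) = 0.2477 m

x = 0.248 m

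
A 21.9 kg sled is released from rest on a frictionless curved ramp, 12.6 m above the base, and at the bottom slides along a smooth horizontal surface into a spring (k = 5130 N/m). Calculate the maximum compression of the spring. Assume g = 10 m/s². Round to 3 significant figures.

At max compression the sled is momentarily at rest: mgh = ½kx²
x = √(2mgh/k) = √(2 × 21.9 × 10 × 12.6 / 5130) = 1.037 m

x = 1.04 m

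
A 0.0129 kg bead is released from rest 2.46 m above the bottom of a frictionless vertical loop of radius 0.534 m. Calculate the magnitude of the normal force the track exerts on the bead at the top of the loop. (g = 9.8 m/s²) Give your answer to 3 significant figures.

Energy from release to top (height 2r): mgh = ½mv_top² + mg(2r)
v_top² = 2g(h − 2r) = 2(9.8)(2.46 − 1.068) = 27.283 m²/s²
At the top, both N and weight point toward the centre: N + mg = mv_top²/r
N = m(v_top²/r − g) = 0.0129(27.283/0.534 − 9.8) = 0.5327 N

N = 0.533 N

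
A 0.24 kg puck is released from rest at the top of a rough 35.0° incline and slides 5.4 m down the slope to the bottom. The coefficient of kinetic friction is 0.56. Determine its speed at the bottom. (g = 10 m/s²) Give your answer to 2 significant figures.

v = 3.5 m/s

Energy: mgh = ½mv² + W_f, with h = L sinθ and W_f = μ_k (mg cosθ) L
mgh = mgL sinθ = (0.24)(10)(5.4)sin35.0° = 7.4336 J
W_f = μ_k mg cosθ · L = (0.56)(0.24)(10)cos35.0°·5.4 = 5.945 J
½mv² = 7.4336 − 5.945 = 1.4885 J
v = √(2 × 1.4885/0.24) = 3.522 m/s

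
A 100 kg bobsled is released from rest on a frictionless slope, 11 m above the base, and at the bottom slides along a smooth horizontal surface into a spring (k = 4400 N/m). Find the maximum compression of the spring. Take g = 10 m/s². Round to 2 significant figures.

At max compression the bobsled is momentarily at rest: mgh = ½kx²
x = √(2mgh/k) = √(2 × 100 × 10 × 11 / 4400) = 2.236 m

x = 2.2 m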